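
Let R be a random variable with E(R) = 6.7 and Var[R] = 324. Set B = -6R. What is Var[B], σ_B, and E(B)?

B = -6R is linear with a = -6, b = 0.
Var[B] = a²·Var[R] = (-6)²·324 = 11664.
σ_R = √324 = 18.
σ_B = |a|·σ_R = |-6|·18 = 108.
E(B) = a·E(R) + b = (-6)·6.7 = -40.2.

Var[B] = 11664, σ_B = 108, E(B) = -40.2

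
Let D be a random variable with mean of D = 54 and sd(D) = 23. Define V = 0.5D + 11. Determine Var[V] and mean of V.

V = 0.5D + 11 is linear with a = 0.5, b = 11.
Var[D] = 23² = 529.
Var[V] = a²·Var[D] = 0.5²·529 = 132.25 (the additive constant 11 does not affect variance).
mean of V = a·mean of D + b = 0.5·54 + 11 = 38.

Var[V] = 132.25, mean of V = 38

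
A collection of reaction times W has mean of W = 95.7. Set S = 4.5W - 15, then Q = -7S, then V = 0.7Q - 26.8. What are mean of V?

mean of V = -2063.485

mean of S = 4.5·95.7 + (-15) = 415.65.
mean of Q = (-7)·415.65 = -2909.55.
mean of V = 0.7·(-2909.55) + (-26.8) = -2063.485.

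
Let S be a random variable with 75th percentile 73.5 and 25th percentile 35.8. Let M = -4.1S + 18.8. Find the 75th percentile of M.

75th percentile of M = -127.98

Since a = -4.1 < 0 the transformation is decreasing, reversing order: the 75th percentile of M corresponds to the 25th percentile of S.
So P_{75}(M) = a·P_{25}(S) + b = (-4.1)·35.8 + 18.8 = -127.98.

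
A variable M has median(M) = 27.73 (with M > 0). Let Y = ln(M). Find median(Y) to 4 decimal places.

median(Y) = 3.3225

ln(M) is monotone on this domain, so median(Y) = ln(27.73) ≈ 3.3225.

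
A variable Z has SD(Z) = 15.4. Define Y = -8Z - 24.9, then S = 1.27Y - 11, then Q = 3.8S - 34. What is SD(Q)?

SD(Y) = |-8|·15.4 = 123.2.
SD(S) = |1.27|·123.2 = 156.464.
SD(Q) = |3.8|·156.464 = 594.5632.

SD(Q) = 594.5632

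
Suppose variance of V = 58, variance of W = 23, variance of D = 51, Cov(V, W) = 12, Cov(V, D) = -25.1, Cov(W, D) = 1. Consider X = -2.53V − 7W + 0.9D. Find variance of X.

variance of X = a²·variance of V + b²·variance of W + c²·variance of D + 2ab·Cov(V, W) + 2ac·Cov(V, D) + 2bc·Cov(W, D), with a = -2.53, b = -7, c = 0.9.
= 371.2522 + 1127 + 41.31 + 425.04 + 114.3054 + (-12.6)
= 2066.3076.

variance of X = 2066.3076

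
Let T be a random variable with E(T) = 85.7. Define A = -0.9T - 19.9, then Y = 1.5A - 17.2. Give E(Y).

E(A) = (-0.9)·85.7 + (-19.9) = -97.03.
E(Y) = 1.5·(-97.03) + (-17.2) = -162.745.

E(Y) = -162.745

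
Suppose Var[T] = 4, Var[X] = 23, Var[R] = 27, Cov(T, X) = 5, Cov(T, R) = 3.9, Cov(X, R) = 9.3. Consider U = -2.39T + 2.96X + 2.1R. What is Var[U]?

Var[U] = 349.1606

Var[U] = a²·Var[T] + b²·Var[X] + c²·Var[R] + 2ab·Cov(T, X) + 2ac·Cov(T, R) + 2bc·Cov(X, R), with a = -2.39, b = 2.96, c = 2.1.
= 22.8484 + 201.5168 + 119.07 + (-70.744) + (-39.1482) + 115.6176
= 349.1606.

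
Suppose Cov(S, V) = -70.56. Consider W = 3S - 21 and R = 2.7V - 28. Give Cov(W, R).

Cov(W, R) = -571.536

Cov(W, R) = a·c·Cov(S, V) = 3·2.7·(-70.56) = -571.536. Additive constants drop out.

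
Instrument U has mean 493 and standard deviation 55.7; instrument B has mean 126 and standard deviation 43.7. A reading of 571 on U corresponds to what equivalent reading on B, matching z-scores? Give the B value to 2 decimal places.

B = 187.20

z = (571 − 493)/55.7 ≈ 1.4004.
B = 126 + z·43.7 = 126 + (571 − 493)·43.7/55.7 ≈ 187.20.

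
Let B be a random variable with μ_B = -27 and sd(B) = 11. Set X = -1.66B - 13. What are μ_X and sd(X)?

μ_X = 31.82, sd(X) = 18.26

X = -1.66B - 13 is linear with a = -1.66, b = -13.
μ_X = a·μ_B + b = (-1.66)·(-27) + (-13) = 31.82.
sd(X) = |a|·sd(B) = |-1.66|·11 = 18.26.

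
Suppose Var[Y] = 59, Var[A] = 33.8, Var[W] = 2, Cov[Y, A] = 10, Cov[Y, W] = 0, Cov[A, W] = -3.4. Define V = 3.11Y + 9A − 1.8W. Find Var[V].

Var[V] = 3984.8939

Var[V] = a²·Var[Y] + b²·Var[A] + c²·Var[W] + 2ab·Cov[Y, A] + 2ac·Cov[Y, W] + 2bc·Cov[A, W], with a = 3.11, b = 9, c = -1.8.
= 570.6539 + 2737.8 + 6.48 + 559.8 + 0 + 110.16
= 3984.8939.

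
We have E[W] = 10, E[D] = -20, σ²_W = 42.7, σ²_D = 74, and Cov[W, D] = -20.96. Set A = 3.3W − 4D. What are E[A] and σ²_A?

E[A] = 3.3·E[W] + (-4)·E[D] = 3.3·10 + (-4)·(-20) = 113.
σ²_A = a²·σ²_W + b²·σ²_D + 2ab·Cov[W, D] with a = 3.3, b = -4.
= 3.3²·42.7 + (-4)²·74 + 2·3.3·(-4)·(-20.96)
= 465.003 + 1184 + 553.344 = 2202.347.

E[A] = 113, σ²_A = 2202.347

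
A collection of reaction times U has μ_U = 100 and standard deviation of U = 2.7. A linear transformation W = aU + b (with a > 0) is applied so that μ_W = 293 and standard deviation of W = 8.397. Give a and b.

standard deviation of W = a·standard deviation of U (a > 0), so a = 8.397/2.7 = 3.11.
μ_W = a·μ_U + b, so b = 293 − 3.11·100 = -18.

a = 3.11, b = -18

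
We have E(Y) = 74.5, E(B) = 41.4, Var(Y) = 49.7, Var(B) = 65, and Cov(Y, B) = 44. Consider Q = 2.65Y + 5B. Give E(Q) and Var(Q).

E(Q) = 404.425, Var(Q) = 3140.01825

E(Q) = 2.65·E(Y) + 5·E(B) = 2.65·74.5 + 5·41.4 = 404.425.
Var(Q) = a²·Var(Y) + b²·Var(B) + 2ab·Cov(Y, B) with a = 2.65, b = 5.
= 2.65²·49.7 + 5²·65 + 2·2.65·5·44
= 349.01825 + 1625 + 1166 = 3140.01825.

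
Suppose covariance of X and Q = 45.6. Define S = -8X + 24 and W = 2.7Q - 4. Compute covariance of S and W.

covariance of S and W = a·c·covariance of X and Q = (-8)·2.7·45.6 = -984.96. Additive constants drop out.

covariance of S and W = -984.96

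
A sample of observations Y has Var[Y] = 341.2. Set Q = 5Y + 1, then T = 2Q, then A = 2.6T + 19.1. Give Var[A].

Var[A] = 230651.2

Var[Q] = 5²·341.2 = 8530.
Var[T] = 2²·8530 = 34120.
Var[A] = 2.6²·34120 = 230651.2.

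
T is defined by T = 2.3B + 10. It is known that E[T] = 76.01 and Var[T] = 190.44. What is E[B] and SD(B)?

From T = 2.3B + 10: E[T] = a·E[B] + b, so E[B] = (E[T] − b)/a = (76.01 − 10)/2.3 = 28.7.
SD(T) = √190.44 = 13.8.
SD(T) = |a|·SD(B), so SD(B) = 13.8/|2.3| = 6.

E[B] = 28.7, SD(B) = 6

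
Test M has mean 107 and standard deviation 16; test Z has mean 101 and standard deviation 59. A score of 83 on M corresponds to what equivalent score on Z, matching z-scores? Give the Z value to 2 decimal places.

z = (83 − 107)/16 = -1.5.
Z = 101 + z·59 = 101 + (83 − 107)·59/16 = 12.50.

Z = 12.50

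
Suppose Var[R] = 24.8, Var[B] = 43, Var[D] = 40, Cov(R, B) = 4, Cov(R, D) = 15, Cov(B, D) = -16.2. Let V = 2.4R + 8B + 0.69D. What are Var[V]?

Var[V] = 2938.324

Var[V] = a²·Var[R] + b²·Var[B] + c²·Var[D] + 2ab·Cov(R, B) + 2ac·Cov(R, D) + 2bc·Cov(B, D), with a = 2.4, b = 8, c = 0.69.
= 142.848 + 2752 + 19.044 + 153.6 + 49.68 + (-178.848)
= 2938.324.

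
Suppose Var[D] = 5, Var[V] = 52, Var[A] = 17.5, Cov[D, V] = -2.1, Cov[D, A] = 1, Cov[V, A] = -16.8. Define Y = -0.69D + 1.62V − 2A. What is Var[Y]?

Var[Y] = a²·Var[D] + b²·Var[V] + c²·Var[A] + 2ab·Cov[D, V] + 2ac·Cov[D, A] + 2bc·Cov[V, A], with a = -0.69, b = 1.62, c = -2.
= 2.3805 + 136.4688 + 70 + 4.69476 + 2.76 + 108.864
= 325.16806.

Var[Y] = 325.16806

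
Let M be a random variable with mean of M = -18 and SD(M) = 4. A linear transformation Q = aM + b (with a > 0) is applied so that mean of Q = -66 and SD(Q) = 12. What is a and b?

a = 3, b = -12

SD(Q) = a·SD(M) (a > 0), so a = 12/4 = 3.
mean of Q = a·mean of M + b, so b = -66 − 3·(-18) = -12.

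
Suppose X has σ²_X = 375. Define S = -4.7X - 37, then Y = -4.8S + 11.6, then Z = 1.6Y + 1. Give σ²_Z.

σ²_Z = 488595.456

σ²_S = (-4.7)²·375 = 8283.75.
σ²_Y = (-4.8)²·8283.75 = 190857.6.
σ²_Z = 1.6²·190857.6 = 488595.456.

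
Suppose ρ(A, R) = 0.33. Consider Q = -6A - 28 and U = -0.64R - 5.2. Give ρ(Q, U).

ρ(Q, U) = 0.33

Linear rescalings preserve correlation up to sign; here the slopes -6 and -0.64 have the same sign, so ρ(Q, U) = ρ(A, R) = 0.33.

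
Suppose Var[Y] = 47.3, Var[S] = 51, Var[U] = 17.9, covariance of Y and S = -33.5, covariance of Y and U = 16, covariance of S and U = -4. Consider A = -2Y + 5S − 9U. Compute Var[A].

Var[A] = a²·Var[Y] + b²·Var[S] + c²·Var[U] + 2ab·covariance of Y and S + 2ac·covariance of Y and U + 2bc·covariance of S and U, with a = -2, b = 5, c = -9.
= 189.2 + 1275 + 1449.9 + 670 + 576 + 360
= 4520.1.

Var[A] = 4520.1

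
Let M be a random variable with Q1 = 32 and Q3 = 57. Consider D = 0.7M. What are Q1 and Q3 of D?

a = 0.7 > 0: Q1(D) = a·Q1(M)+b = 22.4, Q3(D) = a·Q3(M)+b = 39.9.

Q1(D) = 22.4, Q3(D) = 39.9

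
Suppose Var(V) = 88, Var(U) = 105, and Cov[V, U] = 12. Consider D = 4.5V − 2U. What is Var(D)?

Var(D) = a²·Var(V) + b²·Var(U) + 2ab·Cov[V, U] with a = 4.5, b = -2.
= 4.5²·88 + (-2)²·105 + 2·4.5·(-2)·12
= 1782 + 420 + (-216) = 1986.

Var(D) = 1986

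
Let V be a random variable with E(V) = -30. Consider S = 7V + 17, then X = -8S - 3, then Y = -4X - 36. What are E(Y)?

E(S) = 7·(-30) + 17 = -193.
E(X) = (-8)·(-193) + (-3) = 1541.
E(Y) = (-4)·1541 + (-36) = -6200.

E(Y) = -6200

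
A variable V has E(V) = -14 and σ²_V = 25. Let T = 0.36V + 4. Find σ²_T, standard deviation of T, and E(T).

T = 0.36V + 4 is linear with a = 0.36, b = 4.
σ²_T = a²·σ²_V = 0.36²·25 = 3.24 (the additive constant 4 does not affect variance).
standard deviation of V = √25 = 5.
standard deviation of T = |a|·standard deviation of V = |0.36|·5 = 1.8.
E(T) = a·E(V) + b = 0.36·(-14) + 4 = -1.04.

σ²_T = 3.24, standard deviation of T = 1.8, E(T) = -1.04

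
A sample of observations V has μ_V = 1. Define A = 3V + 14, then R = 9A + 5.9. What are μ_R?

μ_R = 158.9

μ_A = 3·1 + 14 = 17.
μ_R = 9·17 + 5.9 = 158.9.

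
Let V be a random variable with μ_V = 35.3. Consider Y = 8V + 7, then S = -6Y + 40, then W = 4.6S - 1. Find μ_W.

μ_Y = 8·35.3 + 7 = 289.4.
μ_S = (-6)·289.4 + 40 = -1696.4.
μ_W = 4.6·(-1696.4) + (-1) = -7804.44.

μ_W = -7804.44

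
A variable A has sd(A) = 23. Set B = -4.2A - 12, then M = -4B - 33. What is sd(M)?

sd(M) = 386.4

sd(B) = |-4.2|·23 = 96.6.
sd(M) = |-4|·96.6 = 386.4.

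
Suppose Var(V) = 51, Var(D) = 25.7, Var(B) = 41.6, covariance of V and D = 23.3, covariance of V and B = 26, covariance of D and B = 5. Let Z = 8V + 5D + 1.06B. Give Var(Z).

Var(Z) = a²·Var(V) + b²·Var(D) + c²·Var(B) + 2ab·covariance of V and D + 2ac·covariance of V and B + 2bc·covariance of D and B, with a = 8, b = 5, c = 1.06.
= 3264 + 642.5 + 46.74176 + 1864 + 440.96 + 53
= 6311.20176.

Var(Z) = 6311.20176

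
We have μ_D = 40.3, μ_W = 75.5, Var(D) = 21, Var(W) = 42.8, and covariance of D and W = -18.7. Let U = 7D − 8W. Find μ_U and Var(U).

μ_U = 7·μ_D + (-8)·μ_W = 7·40.3 + (-8)·75.5 = -321.9.
Var(U) = a²·Var(D) + b²·Var(W) + 2ab·covariance of D and W with a = 7, b = -8.
= 7²·21 + (-8)²·42.8 + 2·7·(-8)·(-18.7)
= 1029 + 2739.2 + 2094.4 = 5862.6.

μ_U = -321.9, Var(U) = 5862.6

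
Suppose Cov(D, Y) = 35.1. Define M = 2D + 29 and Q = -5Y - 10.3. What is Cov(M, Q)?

Cov(M, Q) = a·c·Cov(D, Y) = 2·(-5)·35.1 = -351. Additive constants drop out.

Cov(M, Q) = -351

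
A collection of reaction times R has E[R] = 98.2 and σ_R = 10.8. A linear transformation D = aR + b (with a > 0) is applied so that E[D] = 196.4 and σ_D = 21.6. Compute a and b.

σ_D = a·σ_R (a > 0), so a = 21.6/10.8 = 2.
E[D] = a·E[R] + b, so b = 196.4 − 2·98.2 = 0.

a = 2, b = 0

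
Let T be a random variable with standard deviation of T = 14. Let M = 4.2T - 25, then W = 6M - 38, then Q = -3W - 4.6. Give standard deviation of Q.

standard deviation of Q = 1058.4

standard deviation of M = |4.2|·14 = 58.8.
standard deviation of W = |6|·58.8 = 352.8.
standard deviation of Q = |-3|·352.8 = 1058.4.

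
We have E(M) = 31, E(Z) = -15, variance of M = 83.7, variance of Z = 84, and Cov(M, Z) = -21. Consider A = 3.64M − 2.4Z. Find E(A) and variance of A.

E(A) = 3.64·E(M) + (-2.4)·E(Z) = 3.64·31 + (-2.4)·(-15) = 148.84.
variance of A = a²·variance of M + b²·variance of Z + 2ab·Cov(M, Z) with a = 3.64, b = -2.4.
= 3.64²·83.7 + (-2.4)²·84 + 2·3.64·(-2.4)·(-21)
= 1108.99152 + 483.84 + 366.912 = 1959.74352.

E(A) = 148.84, variance of A = 1959.74352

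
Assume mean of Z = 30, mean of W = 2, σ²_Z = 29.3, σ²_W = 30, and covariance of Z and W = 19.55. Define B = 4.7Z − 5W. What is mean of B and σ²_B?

mean of B = 4.7·mean of Z + (-5)·mean of W = 4.7·30 + (-5)·2 = 131.
σ²_B = a²·σ²_Z + b²·σ²_W + 2ab·covariance of Z and W with a = 4.7, b = -5.
= 4.7²·29.3 + (-5)²·30 + 2·4.7·(-5)·19.55
= 647.237 + 750 + (-918.85) = 478.387.

mean of B = 131, σ²_B = 478.387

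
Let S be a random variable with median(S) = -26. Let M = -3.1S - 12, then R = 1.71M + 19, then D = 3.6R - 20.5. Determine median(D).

median(M) = (-3.1)·(-26) + (-12) = 68.6.
median(R) = 1.71·68.6 + 19 = 136.306.
median(D) = 3.6·136.306 + (-20.5) = 470.2016.

median(D) = 470.2016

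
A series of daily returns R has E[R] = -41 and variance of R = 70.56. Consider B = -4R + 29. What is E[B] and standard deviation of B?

E[B] = 193, standard deviation of B = 33.6

B = -4R + 29 is linear with a = -4, b = 29.
E[B] = a·E[R] + b = (-4)·(-41) + 29 = 193.
standard deviation of R = √70.56 = 8.4.
standard deviation of B = |a|·standard deviation of R = |-4|·8.4 = 33.6.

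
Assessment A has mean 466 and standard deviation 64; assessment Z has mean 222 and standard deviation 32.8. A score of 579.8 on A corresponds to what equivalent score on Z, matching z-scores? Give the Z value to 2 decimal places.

z = (579.8 − 466)/64 ≈ 1.7781.
Z = 222 + z·32.8 = 222 + (579.8 − 466)·32.8/64 ≈ 280.32.

Z = 280.32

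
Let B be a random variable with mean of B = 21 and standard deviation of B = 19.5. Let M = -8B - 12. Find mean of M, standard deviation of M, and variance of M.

M = -8B - 12 is linear with a = -8, b = -12.
mean of M = a·mean of B + b = (-8)·21 + (-12) = -180.
standard deviation of M = |a|·standard deviation of B = |-8|·19.5 = 156.
variance of B = 19.5² = 380.25.
variance of M = a²·variance of B = (-8)²·380.25 = 24336 (the additive constant -12 does not affect variance).

mean of M = -180, standard deviation of M = 156, variance of M = 24336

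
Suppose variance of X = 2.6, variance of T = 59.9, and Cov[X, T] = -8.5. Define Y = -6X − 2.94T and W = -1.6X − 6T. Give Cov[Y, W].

By bilinearity, Cov[Y, W] = ac·variance of X + bd·variance of T + (ad+bc)·Cov[X, T], with a=-6, b=-2.94, c=-1.6, d=-6.
ac·variance of X = (-6)·(-1.6)·2.6 = 24.96
bd·variance of T = (-2.94)·(-6)·59.9 = 1056.636
(ad+bc)·Cov[X, T] = (40.704)·(-8.5) = -345.984
Cov[Y, W] = 24.96 + 1056.636 + (-345.984) = 735.612.

Cov[Y, W] = 735.612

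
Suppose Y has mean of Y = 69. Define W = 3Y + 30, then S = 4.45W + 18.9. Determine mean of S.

mean of W = 3·69 + 30 = 237.
mean of S = 4.45·237 + 18.9 = 1073.55.

mean of S = 1073.55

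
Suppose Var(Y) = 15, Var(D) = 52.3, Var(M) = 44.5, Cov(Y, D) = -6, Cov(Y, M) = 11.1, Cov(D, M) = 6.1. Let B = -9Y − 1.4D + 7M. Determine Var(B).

Var(B) = a²·Var(Y) + b²·Var(D) + c²·Var(M) + 2ab·Cov(Y, D) + 2ac·Cov(Y, M) + 2bc·Cov(D, M), with a = -9, b = -1.4, c = 7.
= 1215 + 102.508 + 2180.5 + (-151.2) + (-1398.6) + (-119.56)
= 1828.648.

Var(B) = 1828.648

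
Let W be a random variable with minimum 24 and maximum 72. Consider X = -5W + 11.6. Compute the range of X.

Range(X) = 240

Range of W = 72 − 24 = 48.
Range(X) = |a|·Range(W) = |-5|·48 = 240.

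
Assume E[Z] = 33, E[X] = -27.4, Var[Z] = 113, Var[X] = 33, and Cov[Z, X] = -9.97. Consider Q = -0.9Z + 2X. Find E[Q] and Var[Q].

E[Q] = -84.5, Var[Q] = 259.422

E[Q] = (-0.9)·E[Z] + 2·E[X] = (-0.9)·33 + 2·(-27.4) = -84.5.
Var[Q] = a²·Var[Z] + b²·Var[X] + 2ab·Cov[Z, X] with a = -0.9, b = 2.
= (-0.9)²·113 + 2²·33 + 2·(-0.9)·2·(-9.97)
= 91.53 + 132 + 35.892 = 259.422.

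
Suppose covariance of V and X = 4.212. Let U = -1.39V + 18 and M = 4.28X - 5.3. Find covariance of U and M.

covariance of U and M = a·c·covariance of V and X = (-1.39)·4.28·4.212 = -25.0580304. Additive constants drop out.

covariance of U and M = -25.0580304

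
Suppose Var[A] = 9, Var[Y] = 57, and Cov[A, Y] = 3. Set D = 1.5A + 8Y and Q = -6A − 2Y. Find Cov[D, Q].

By bilinearity, Cov[D, Q] = ac·Var[A] + bd·Var[Y] + (ad+bc)·Cov[A, Y], with a=1.5, b=8, c=-6, d=-2.
ac·Var[A] = 1.5·(-6)·9 = -81
bd·Var[Y] = 8·(-2)·57 = -912
(ad+bc)·Cov[A, Y] = (-51)·3 = -153
Cov[D, Q] = -81 + (-912) + (-153) = -1146.

Cov[D, Q] = -1146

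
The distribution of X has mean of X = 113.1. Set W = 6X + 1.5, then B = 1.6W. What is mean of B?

mean of W = 6·113.1 + 1.5 = 680.1.
mean of B = 1.6·680.1 = 1088.16.

mean of B = 1088.16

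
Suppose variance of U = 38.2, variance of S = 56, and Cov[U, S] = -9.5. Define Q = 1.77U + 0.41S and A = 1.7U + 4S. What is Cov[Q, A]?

By bilinearity, Cov[Q, A] = ac·variance of U + bd·variance of S + (ad+bc)·Cov[U, S], with a=1.77, b=0.41, c=1.7, d=4.
ac·variance of U = 1.77·1.7·38.2 = 114.9438
bd·variance of S = 0.41·4·56 = 91.84
(ad+bc)·Cov[U, S] = (7.777)·(-9.5) = -73.8815
Cov[Q, A] = 114.9438 + 91.84 + (-73.8815) = 132.9023.

Cov[Q, A] = 132.9023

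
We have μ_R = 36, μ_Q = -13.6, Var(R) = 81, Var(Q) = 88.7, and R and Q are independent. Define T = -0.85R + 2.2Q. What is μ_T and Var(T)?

μ_T = -60.52, Var(T) = 487.8305

μ_T = (-0.85)·μ_R + 2.2·μ_Q = (-0.85)·36 + 2.2·(-13.6) = -60.52.
Var(T) = a²·Var(R) + b²·Var(Q) + 2ab·Cov[R, Q] with a = -0.85, b = 2.2.
Independence gives Cov[R, Q] = 0.
= (-0.85)²·81 + 2.2²·88.7 + 2·(-0.85)·2.2·0
= 58.5225 + 429.308 + 0 = 487.8305.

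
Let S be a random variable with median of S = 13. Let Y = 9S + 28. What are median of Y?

median of Y = 145

A linear map preserves order up to sign, so median of Y = a·median of S + b = 9·13 + 28 = 145.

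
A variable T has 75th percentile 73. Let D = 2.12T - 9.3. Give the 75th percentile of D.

75th percentile of D = 145.46

Since a = 2.12 > 0 the transformation is increasing, so the 75th percentile of D = a·(P_{75} of T) + b = 2.12·73 + (-9.3) = 145.46.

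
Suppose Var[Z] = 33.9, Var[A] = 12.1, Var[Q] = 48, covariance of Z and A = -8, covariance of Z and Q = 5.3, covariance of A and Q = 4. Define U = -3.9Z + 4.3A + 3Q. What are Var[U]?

Var[U] = 1418.848

Var[U] = a²·Var[Z] + b²·Var[A] + c²·Var[Q] + 2ab·covariance of Z and A + 2ac·covariance of Z and Q + 2bc·covariance of A and Q, with a = -3.9, b = 4.3, c = 3.
= 515.619 + 223.729 + 432 + 268.32 + (-124.02) + 103.2
= 1418.848.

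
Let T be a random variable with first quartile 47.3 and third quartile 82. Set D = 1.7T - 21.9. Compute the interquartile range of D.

IQR(D) = 58.99

IQR of T = Q3 − Q1 = 82 − 47.3 = 34.7.
Under D = aT + b, IQR(D) = |a|·IQR(T) = |1.7|·34.7 = 58.99 (shifts cancel; spread scales by |a|).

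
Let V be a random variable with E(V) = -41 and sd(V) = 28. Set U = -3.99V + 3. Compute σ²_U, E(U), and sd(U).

σ²_U = 12481.3584, E(U) = 166.59, sd(U) = 111.72

U = -3.99V + 3 is linear with a = -3.99, b = 3.
σ²_V = 28² = 784.
σ²_U = a²·σ²_V = (-3.99)²·784 = 12481.3584 (the additive constant 3 does not affect variance).
E(U) = a·E(V) + b = (-3.99)·(-41) + 3 = 166.59.
sd(U) = |a|·sd(V) = |-3.99|·28 = 111.72.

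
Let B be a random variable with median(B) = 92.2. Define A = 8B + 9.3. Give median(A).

A linear map preserves order up to sign, so median(A) = a·median(B) + b = 8·92.2 + 9.3 = 746.9.

median(A) = 746.9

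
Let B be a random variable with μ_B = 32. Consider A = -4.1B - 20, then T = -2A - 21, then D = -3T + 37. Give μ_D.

μ_D = -807.2

μ_A = (-4.1)·32 + (-20) = -151.2.
μ_T = (-2)·(-151.2) + (-21) = 281.4.
μ_D = (-3)·281.4 + 37 = -807.2.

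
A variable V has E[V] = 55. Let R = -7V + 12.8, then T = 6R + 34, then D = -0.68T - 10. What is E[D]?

E[R] = (-7)·55 + 12.8 = -372.2.
E[T] = 6·(-372.2) + 34 = -2199.2.
E[D] = (-0.68)·(-2199.2) + (-10) = 1485.456.

E[D] = 1485.456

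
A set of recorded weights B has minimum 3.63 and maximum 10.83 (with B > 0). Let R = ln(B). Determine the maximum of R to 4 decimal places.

ln(B) is increasing on this domain, so max(R) comes from max(B) = 10.83: max(R) = ln(10.83) ≈ 2.3823.

max(R) = 2.3823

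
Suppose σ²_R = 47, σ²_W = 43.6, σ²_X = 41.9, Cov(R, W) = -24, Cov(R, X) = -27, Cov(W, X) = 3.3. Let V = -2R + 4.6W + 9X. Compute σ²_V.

σ²_V = a²·σ²_R + b²·σ²_W + c²·σ²_X + 2ab·Cov(R, W) + 2ac·Cov(R, X) + 2bc·Cov(W, X), with a = -2, b = 4.6, c = 9.
= 188 + 922.576 + 3393.9 + 441.6 + 972 + 273.24
= 6191.316.

σ²_V = 6191.316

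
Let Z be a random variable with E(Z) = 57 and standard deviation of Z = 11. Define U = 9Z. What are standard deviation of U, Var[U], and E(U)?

standard deviation of U = 99, Var[U] = 9801, E(U) = 513

U = 9Z is linear with a = 9, b = 0.
standard deviation of U = |a|·standard deviation of Z = |9|·11 = 99.
Var[Z] = 11² = 121.
Var[U] = a²·Var[Z] = 9²·121 = 9801.
E(U) = a·E(Z) + b = 9·57 = 513.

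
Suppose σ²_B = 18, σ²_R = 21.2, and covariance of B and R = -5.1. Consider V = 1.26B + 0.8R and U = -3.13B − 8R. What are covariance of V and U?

covariance of V and U = -142.49

By bilinearity, covariance of V and U = ac·σ²_B + bd·σ²_R + (ad+bc)·covariance of B and R, with a=1.26, b=0.8, c=-3.13, d=-8.
ac·σ²_B = 1.26·(-3.13)·18 = -70.9884
bd·σ²_R = 0.8·(-8)·21.2 = -135.68
(ad+bc)·covariance of B and R = (-12.584)·(-5.1) = 64.1784
covariance of V and U = -70.9884 + (-135.68) + 64.1784 = -142.49.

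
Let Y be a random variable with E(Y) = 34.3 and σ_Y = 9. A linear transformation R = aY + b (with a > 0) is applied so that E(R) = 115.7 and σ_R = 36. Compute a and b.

σ_R = a·σ_Y (a > 0), so a = 36/9 = 4.
E(R) = a·E(Y) + b, so b = 115.7 − 4·34.3 = -21.5.

a = 4, b = -21.5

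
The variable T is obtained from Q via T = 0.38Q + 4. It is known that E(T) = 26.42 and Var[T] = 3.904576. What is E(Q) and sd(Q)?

From T = 0.38Q + 4: E(T) = a·E(Q) + b, so E(Q) = (E(T) − b)/a = (26.42 − 4)/0.38 = 59.
sd(T) = √3.904576 = 1.976.
sd(T) = |a|·sd(Q), so sd(Q) = 1.976/|0.38| = 5.2.

E(Q) = 59, sd(Q) = 5.2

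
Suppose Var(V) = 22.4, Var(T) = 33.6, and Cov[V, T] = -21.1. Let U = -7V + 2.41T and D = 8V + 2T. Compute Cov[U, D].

By bilinearity, Cov[U, D] = ac·Var(V) + bd·Var(T) + (ad+bc)·Cov[V, T], with a=-7, b=2.41, c=8, d=2.
ac·Var(V) = (-7)·8·22.4 = -1254.4
bd·Var(T) = 2.41·2·33.6 = 161.952
(ad+bc)·Cov[V, T] = (5.28)·(-21.1) = -111.408
Cov[U, D] = -1254.4 + 161.952 + (-111.408) = -1203.856.

Cov[U, D] = -1203.856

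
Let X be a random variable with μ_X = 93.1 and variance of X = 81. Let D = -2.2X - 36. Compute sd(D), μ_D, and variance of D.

sd(D) = 19.8, μ_D = -240.82, variance of D = 392.04

D = -2.2X - 36 is linear with a = -2.2, b = -36.
sd(X) = √81 = 9.
sd(D) = |a|·sd(X) = |-2.2|·9 = 19.8.
μ_D = a·μ_X + b = (-2.2)·93.1 + (-36) = -240.82.
variance of D = a²·variance of X = (-2.2)²·81 = 392.04 (the additive constant -36 does not affect variance).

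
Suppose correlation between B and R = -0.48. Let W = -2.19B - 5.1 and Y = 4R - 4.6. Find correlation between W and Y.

Linear rescalings preserve |correlation|; the slopes -2.19 and 4 have opposite signs, so the correlation flips sign: correlation between W and Y = −correlation between B and R = 0.48.

correlation between W and Y = 0.48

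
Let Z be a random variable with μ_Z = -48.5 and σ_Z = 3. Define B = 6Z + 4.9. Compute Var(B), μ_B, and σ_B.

Var(B) = 324, μ_B = -286.1, σ_B = 18

B = 6Z + 4.9 is linear with a = 6, b = 4.9.
Var(Z) = 3² = 9.
Var(B) = a²·Var(Z) = 6²·9 = 324 (the additive constant 4.9 does not affect variance).
μ_B = a·μ_Z + b = 6·(-48.5) + 4.9 = -286.1.
σ_B = |a|·σ_Z = |6|·3 = 18.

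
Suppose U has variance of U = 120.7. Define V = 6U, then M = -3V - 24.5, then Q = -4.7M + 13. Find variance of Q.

variance of V = 6²·120.7 = 4345.2.
variance of M = (-3)²·4345.2 = 39106.8.
variance of Q = (-4.7)²·39106.8 = 863869.212.

variance of Q = 863869.212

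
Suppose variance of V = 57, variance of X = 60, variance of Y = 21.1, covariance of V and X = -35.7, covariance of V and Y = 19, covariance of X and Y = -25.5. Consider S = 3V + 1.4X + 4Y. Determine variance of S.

variance of S = a²·variance of V + b²·variance of X + c²·variance of Y + 2ab·covariance of V and X + 2ac·covariance of V and Y + 2bc·covariance of X and Y, with a = 3, b = 1.4, c = 4.
= 513 + 117.6 + 337.6 + (-299.88) + 456 + (-285.6)
= 838.72.

variance of S = 838.72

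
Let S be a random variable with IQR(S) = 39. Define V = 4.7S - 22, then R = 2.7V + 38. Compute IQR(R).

IQR(R) = 494.91

IQR(V) = |4.7|·39 = 183.3.
IQR(R) = |2.7|·183.3 = 494.91.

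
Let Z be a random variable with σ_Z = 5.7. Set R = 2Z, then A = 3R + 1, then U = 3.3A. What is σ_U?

σ_R = |2|·5.7 = 11.4.
σ_A = |3|·11.4 = 34.2.
σ_U = |3.3|·34.2 = 112.86.

σ_U = 112.86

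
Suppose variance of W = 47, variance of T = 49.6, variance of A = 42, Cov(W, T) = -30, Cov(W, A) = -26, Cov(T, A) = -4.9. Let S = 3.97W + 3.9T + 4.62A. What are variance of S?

variance of S = 332.3339

variance of S = a²·variance of W + b²·variance of T + c²·variance of A + 2ab·Cov(W, T) + 2ac·Cov(W, A) + 2bc·Cov(T, A), with a = 3.97, b = 3.9, c = 4.62.
= 740.7623 + 754.416 + 896.4648 + (-928.98) + (-953.7528) + (-176.5764)
= 332.3339.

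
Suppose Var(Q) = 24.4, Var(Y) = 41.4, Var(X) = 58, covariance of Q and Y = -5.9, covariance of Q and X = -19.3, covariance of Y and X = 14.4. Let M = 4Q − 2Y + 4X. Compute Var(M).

Var(M) = 730.4

Var(M) = a²·Var(Q) + b²·Var(Y) + c²·Var(X) + 2ab·covariance of Q and Y + 2ac·covariance of Q and X + 2bc·covariance of Y and X, with a = 4, b = -2, c = 4.
= 390.4 + 165.6 + 928 + 94.4 + (-617.6) + (-230.4)
= 730.4.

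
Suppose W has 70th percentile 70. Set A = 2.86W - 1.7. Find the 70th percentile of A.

70th percentile of A = 198.5

Since a = 2.86 > 0 the transformation is increasing, so the 70th percentile of A = a·(P_{70} of W) + b = 2.86·70 + (-1.7) = 198.5.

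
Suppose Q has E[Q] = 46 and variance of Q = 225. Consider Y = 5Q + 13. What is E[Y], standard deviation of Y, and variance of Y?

Y = 5Q + 13 is linear with a = 5, b = 13.
E[Y] = a·E[Q] + b = 5·46 + 13 = 243.
standard deviation of Q = √225 = 15.
standard deviation of Y = |a|·standard deviation of Q = |5|·15 = 75.
variance of Y = a²·variance of Q = 5²·225 = 5625 (the additive constant 13 does not affect variance).

E[Y] = 243, standard deviation of Y = 75, variance of Y = 5625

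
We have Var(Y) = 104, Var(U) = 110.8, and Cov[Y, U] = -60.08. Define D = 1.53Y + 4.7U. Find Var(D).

Var(D) = a²·Var(Y) + b²·Var(U) + 2ab·Cov[Y, U] with a = 1.53, b = 4.7.
= 1.53²·104 + 4.7²·110.8 + 2·1.53·4.7·(-60.08)
= 243.4536 + 2447.572 + (-864.07056) = 1826.95504.

Var(D) = 1826.95504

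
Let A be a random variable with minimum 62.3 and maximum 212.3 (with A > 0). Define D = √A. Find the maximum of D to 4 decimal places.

√A is increasing on this domain, so max(D) comes from max(A) = 212.3: max(D) = √(212.3) ≈ 14.5705.

max(D) = 14.5705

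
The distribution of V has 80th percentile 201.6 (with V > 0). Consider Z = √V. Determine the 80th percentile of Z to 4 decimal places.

√V is increasing, so P_{80}(Z) = g(P_{80}(V)) ≈ 14.1986.

80th percentile of Z = 14.1986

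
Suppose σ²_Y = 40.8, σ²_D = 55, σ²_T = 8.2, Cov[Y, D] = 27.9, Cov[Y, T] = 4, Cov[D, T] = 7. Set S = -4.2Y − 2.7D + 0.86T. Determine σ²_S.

σ²_S = a²·σ²_Y + b²·σ²_D + c²·σ²_T + 2ab·Cov[Y, D] + 2ac·Cov[Y, T] + 2bc·Cov[D, T], with a = -4.2, b = -2.7, c = 0.86.
= 719.712 + 400.95 + 6.06472 + 632.772 + (-28.896) + (-32.508)
= 1698.09472.

σ²_S = 1698.09472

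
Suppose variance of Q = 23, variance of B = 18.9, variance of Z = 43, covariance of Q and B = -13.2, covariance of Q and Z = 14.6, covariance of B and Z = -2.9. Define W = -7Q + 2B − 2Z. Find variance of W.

variance of W = 2176.2

variance of W = a²·variance of Q + b²·variance of B + c²·variance of Z + 2ab·covariance of Q and B + 2ac·covariance of Q and Z + 2bc·covariance of B and Z, with a = -7, b = 2, c = -2.
= 1127 + 75.6 + 172 + 369.6 + 408.8 + 23.2
= 2176.2.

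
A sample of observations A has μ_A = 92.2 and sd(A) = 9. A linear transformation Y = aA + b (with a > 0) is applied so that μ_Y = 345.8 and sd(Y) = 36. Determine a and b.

sd(Y) = a·sd(A) (a > 0), so a = 36/9 = 4.
μ_Y = a·μ_A + b, so b = 345.8 − 4·92.2 = -23.

a = 4, b = -23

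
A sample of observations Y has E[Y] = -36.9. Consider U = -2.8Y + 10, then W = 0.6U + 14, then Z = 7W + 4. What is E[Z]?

E[Z] = 577.944

E[U] = (-2.8)·(-36.9) + 10 = 113.32.
E[W] = 0.6·113.32 + 14 = 81.992.
E[Z] = 7·81.992 + 4 = 577.944.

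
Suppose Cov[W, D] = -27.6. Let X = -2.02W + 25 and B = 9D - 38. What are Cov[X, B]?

Cov[X, B] = 501.768

Cov[X, B] = a·c·Cov[W, D] = (-2.02)·9·(-27.6) = 501.768. Additive constants drop out.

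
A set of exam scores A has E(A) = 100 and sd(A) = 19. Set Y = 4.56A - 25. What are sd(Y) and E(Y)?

Y = 4.56A - 25 is linear with a = 4.56, b = -25.
sd(Y) = |a|·sd(A) = |4.56|·19 = 86.64.
E(Y) = a·E(A) + b = 4.56·100 + (-25) = 431.

sd(Y) = 86.64, E(Y) = 431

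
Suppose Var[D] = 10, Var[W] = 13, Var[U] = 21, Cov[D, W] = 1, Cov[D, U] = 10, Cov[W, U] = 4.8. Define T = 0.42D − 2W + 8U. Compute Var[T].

Var[T] = a²·Var[D] + b²·Var[W] + c²·Var[U] + 2ab·Cov[D, W] + 2ac·Cov[D, U] + 2bc·Cov[W, U], with a = 0.42, b = -2, c = 8.
= 1.764 + 52 + 1344 + (-1.68) + 67.2 + (-153.6)
= 1309.684.

Var[T] = 1309.684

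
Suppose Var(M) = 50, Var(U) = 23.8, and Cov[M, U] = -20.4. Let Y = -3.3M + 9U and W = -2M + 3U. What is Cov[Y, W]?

By bilinearity, Cov[Y, W] = ac·Var(M) + bd·Var(U) + (ad+bc)·Cov[M, U], with a=-3.3, b=9, c=-2, d=3.
ac·Var(M) = (-3.3)·(-2)·50 = 330
bd·Var(U) = 9·3·23.8 = 642.6
(ad+bc)·Cov[M, U] = (-27.9)·(-20.4) = 569.16
Cov[Y, W] = 330 + 642.6 + 569.16 = 1541.76.

Cov[Y, W] = 1541.76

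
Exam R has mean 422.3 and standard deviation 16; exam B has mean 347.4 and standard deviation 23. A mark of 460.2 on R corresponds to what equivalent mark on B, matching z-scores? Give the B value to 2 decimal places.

B = 401.88

z = (460.2 − 422.3)/16 ≈ 2.3688.
B = 347.4 + z·23 = 347.4 + (460.2 − 422.3)·23/16 ≈ 401.88.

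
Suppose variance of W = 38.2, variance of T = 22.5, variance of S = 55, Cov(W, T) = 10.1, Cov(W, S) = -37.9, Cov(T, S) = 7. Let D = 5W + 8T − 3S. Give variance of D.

variance of D = 4499

variance of D = a²·variance of W + b²·variance of T + c²·variance of S + 2ab·Cov(W, T) + 2ac·Cov(W, S) + 2bc·Cov(T, S), with a = 5, b = 8, c = -3.
= 955 + 1440 + 495 + 808 + 1137 + (-336)
= 4499.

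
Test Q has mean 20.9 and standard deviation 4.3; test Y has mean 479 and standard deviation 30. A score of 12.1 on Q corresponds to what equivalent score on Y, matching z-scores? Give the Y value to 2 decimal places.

z = (12.1 − 20.9)/4.3 ≈ -2.0465.
Y = 479 + z·30 = 479 + (12.1 − 20.9)·30/4.3 ≈ 417.60.

Y = 417.60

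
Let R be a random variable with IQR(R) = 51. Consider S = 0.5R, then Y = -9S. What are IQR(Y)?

IQR(S) = |0.5|·51 = 25.5.
IQR(Y) = |-9|·25.5 = 229.5.

IQR(Y) = 229.5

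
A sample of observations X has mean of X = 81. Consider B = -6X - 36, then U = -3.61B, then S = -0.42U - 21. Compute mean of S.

mean of B = (-6)·81 + (-36) = -522.
mean of U = (-3.61)·(-522) = 1884.42.
mean of S = (-0.42)·1884.42 + (-21) = -812.4564.

mean of S = -812.4564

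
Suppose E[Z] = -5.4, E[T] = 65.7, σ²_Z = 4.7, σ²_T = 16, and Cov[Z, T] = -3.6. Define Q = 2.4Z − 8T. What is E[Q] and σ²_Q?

E[Q] = 2.4·E[Z] + (-8)·E[T] = 2.4·(-5.4) + (-8)·65.7 = -538.56.
σ²_Q = a²·σ²_Z + b²·σ²_T + 2ab·Cov[Z, T] with a = 2.4, b = -8.
= 2.4²·4.7 + (-8)²·16 + 2·2.4·(-8)·(-3.6)
= 27.072 + 1024 + 138.24 = 1189.312.

E[Q] = -538.56, σ²_Q = 1189.312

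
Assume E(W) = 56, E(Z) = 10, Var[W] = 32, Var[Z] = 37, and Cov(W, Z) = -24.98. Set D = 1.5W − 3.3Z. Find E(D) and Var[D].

E(D) = 1.5·E(W) + (-3.3)·E(Z) = 1.5·56 + (-3.3)·10 = 51.
Var[D] = a²·Var[W] + b²·Var[Z] + 2ab·Cov(W, Z) with a = 1.5, b = -3.3.
= 1.5²·32 + (-3.3)²·37 + 2·1.5·(-3.3)·(-24.98)
= 72 + 402.93 + 247.302 = 722.232.

E(D) = 51, Var[D] = 722.232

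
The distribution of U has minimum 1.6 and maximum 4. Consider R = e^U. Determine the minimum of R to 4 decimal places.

min(R) = 4.953

e^U is increasing on this domain, so min(R) comes from min(U) = 1.6: min(R) = exp(1.6) ≈ 4.953.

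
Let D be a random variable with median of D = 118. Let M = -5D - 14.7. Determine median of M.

median of M = -604.7

A linear map preserves order up to sign, so median of M = a·median of D + b = (-5)·118 + (-14.7) = -604.7.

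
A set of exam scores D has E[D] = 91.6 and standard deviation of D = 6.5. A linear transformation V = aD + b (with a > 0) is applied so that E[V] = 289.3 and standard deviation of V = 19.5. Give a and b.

standard deviation of V = a·standard deviation of D (a > 0), so a = 19.5/6.5 = 3.
E[V] = a·E[D] + b, so b = 289.3 − 3·91.6 = 14.5.

a = 3, b = 14.5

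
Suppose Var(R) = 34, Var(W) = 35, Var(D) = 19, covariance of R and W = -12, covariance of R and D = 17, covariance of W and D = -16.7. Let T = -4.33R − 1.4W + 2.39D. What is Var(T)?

Var(T) = a²·Var(R) + b²·Var(W) + c²·Var(D) + 2ab·covariance of R and W + 2ac·covariance of R and D + 2bc·covariance of W and D, with a = -4.33, b = -1.4, c = 2.39.
= 637.4626 + 68.6 + 108.5299 + (-145.488) + (-351.8558) + 111.7564
= 429.0051.

Var(T) = 429.0051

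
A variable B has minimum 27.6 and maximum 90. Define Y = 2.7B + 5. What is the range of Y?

Range(Y) = 168.48

Range of B = 90 − 27.6 = 62.4.
Range(Y) = |a|·Range(B) = |2.7|·62.4 = 168.48.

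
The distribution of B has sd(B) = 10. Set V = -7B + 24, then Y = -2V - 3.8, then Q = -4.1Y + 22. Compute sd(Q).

sd(Q) = 574

sd(V) = |-7|·10 = 70.
sd(Y) = |-2|·70 = 140.
sd(Q) = |-4.1|·140 = 574.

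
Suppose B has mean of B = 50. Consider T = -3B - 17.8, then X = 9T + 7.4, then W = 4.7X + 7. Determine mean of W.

mean of T = (-3)·50 + (-17.8) = -167.8.
mean of X = 9·(-167.8) + 7.4 = -1502.8.
mean of W = 4.7·(-1502.8) + 7 = -7056.16.

mean of W = -7056.16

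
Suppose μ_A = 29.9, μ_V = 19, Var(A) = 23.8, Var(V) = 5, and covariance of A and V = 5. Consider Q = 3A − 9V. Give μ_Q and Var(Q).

μ_Q = 3·μ_A + (-9)·μ_V = 3·29.9 + (-9)·19 = -81.3.
Var(Q) = a²·Var(A) + b²·Var(V) + 2ab·covariance of A and V with a = 3, b = -9.
= 3²·23.8 + (-9)²·5 + 2·3·(-9)·5
= 214.2 + 405 + (-270) = 349.2.

μ_Q = -81.3, Var(Q) = 349.2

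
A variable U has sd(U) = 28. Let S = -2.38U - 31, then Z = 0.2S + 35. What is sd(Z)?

sd(S) = |-2.38|·28 = 66.64.
sd(Z) = |0.2|·66.64 = 13.328.

sd(Z) = 13.328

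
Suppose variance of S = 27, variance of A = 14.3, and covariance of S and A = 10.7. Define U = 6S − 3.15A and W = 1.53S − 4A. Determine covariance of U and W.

By bilinearity, covariance of U and W = ac·variance of S + bd·variance of A + (ad+bc)·covariance of S and A, with a=6, b=-3.15, c=1.53, d=-4.
ac·variance of S = 6·1.53·27 = 247.86
bd·variance of A = (-3.15)·(-4)·14.3 = 180.18
(ad+bc)·covariance of S and A = (-28.8195)·10.7 = -308.36865
covariance of U and W = 247.86 + 180.18 + (-308.36865) = 119.67135.

covariance of U and W = 119.67135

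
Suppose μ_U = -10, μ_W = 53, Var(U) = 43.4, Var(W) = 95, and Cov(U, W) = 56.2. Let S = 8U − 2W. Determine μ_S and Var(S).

μ_S = 8·μ_U + (-2)·μ_W = 8·(-10) + (-2)·53 = -186.
Var(S) = a²·Var(U) + b²·Var(W) + 2ab·Cov(U, W) with a = 8, b = -2.
= 8²·43.4 + (-2)²·95 + 2·8·(-2)·56.2
= 2777.6 + 380 + (-1798.4) = 1359.2.

μ_S = -186, Var(S) = 1359.2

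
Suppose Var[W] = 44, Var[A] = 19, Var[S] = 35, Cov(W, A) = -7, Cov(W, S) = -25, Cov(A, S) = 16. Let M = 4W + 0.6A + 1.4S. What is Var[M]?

Var[M] = a²·Var[W] + b²·Var[A] + c²·Var[S] + 2ab·Cov(W, A) + 2ac·Cov(W, S) + 2bc·Cov(A, S), with a = 4, b = 0.6, c = 1.4.
= 704 + 6.84 + 68.6 + (-33.6) + (-280) + 26.88
= 492.72.

Var[M] = 492.72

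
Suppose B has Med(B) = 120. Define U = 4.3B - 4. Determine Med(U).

Med(U) = 512

A linear map preserves order up to sign, so Med(U) = a·Med(B) + b = 4.3·120 + (-4) = 512.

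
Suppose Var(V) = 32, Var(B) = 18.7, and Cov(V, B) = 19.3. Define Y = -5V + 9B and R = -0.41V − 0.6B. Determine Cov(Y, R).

Cov(Y, R) = -48.697

By bilinearity, Cov(Y, R) = ac·Var(V) + bd·Var(B) + (ad+bc)·Cov(V, B), with a=-5, b=9, c=-0.41, d=-0.6.
ac·Var(V) = (-5)·(-0.41)·32 = 65.6
bd·Var(B) = 9·(-0.6)·18.7 = -100.98
(ad+bc)·Cov(V, B) = (-0.69)·19.3 = -13.317
Cov(Y, R) = 65.6 + (-100.98) + (-13.317) = -48.697.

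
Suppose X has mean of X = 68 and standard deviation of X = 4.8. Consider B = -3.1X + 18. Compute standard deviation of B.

standard deviation of B = 14.88

B = -3.1X + 18 is linear with a = -3.1, b = 18.
standard deviation of B = |a|·standard deviation of X = |-3.1|·4.8 = 14.88.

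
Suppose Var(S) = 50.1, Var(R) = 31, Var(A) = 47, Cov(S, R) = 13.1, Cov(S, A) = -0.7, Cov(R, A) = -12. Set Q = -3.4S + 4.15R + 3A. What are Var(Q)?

Var(Q) = a²·Var(S) + b²·Var(R) + c²·Var(A) + 2ab·Cov(S, R) + 2ac·Cov(S, A) + 2bc·Cov(R, A), with a = -3.4, b = 4.15, c = 3.
= 579.156 + 533.8975 + 423 + (-369.682) + 14.28 + (-298.8)
= 881.8515.

Var(Q) = 881.8515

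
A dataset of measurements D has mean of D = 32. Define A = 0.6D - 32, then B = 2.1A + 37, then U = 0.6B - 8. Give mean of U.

mean of A = 0.6·32 + (-32) = -12.8.
mean of B = 2.1·(-12.8) + 37 = 10.12.
mean of U = 0.6·10.12 + (-8) = -1.928.

mean of U = -1.928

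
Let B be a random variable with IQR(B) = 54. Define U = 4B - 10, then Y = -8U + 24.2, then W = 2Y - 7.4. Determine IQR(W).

IQR(U) = |4|·54 = 216.
IQR(Y) = |-8|·216 = 1728.
IQR(W) = |2|·1728 = 3456.

IQR(W) = 3456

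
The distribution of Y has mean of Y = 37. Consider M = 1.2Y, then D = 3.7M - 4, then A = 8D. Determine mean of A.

mean of M = 1.2·37 = 44.4.
mean of D = 3.7·44.4 + (-4) = 160.28.
mean of A = 8·160.28 = 1282.24.

mean of A = 1282.24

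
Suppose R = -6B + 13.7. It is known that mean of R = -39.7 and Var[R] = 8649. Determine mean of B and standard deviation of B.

From R = -6B + 13.7: mean of R = a·mean of B + b, so mean of B = (mean of R − b)/a = (-39.7 − 13.7)/(-6) = 8.9.
standard deviation of R = √8649 = 93.
standard deviation of R = |a|·standard deviation of B, so standard deviation of B = 93/|-6| = 15.5.

mean of B = 8.9, standard deviation of B = 15.5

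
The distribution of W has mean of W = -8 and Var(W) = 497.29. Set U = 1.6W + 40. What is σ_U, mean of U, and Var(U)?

σ_U = 35.68, mean of U = 27.2, Var(U) = 1273.0624

U = 1.6W + 40 is linear with a = 1.6, b = 40.
σ_W = √497.29 = 22.3.
σ_U = |a|·σ_W = |1.6|·22.3 = 35.68.
mean of U = a·mean of W + b = 1.6·(-8) + 40 = 27.2.
Var(U) = a²·Var(W) = 1.6²·497.29 = 1273.0624 (the additive constant 40 does not affect variance).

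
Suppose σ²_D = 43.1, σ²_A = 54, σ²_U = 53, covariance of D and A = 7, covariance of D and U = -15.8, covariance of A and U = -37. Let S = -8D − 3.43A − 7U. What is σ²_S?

σ²_S = 2828.5246

σ²_S = a²·σ²_D + b²·σ²_A + c²·σ²_U + 2ab·covariance of D and A + 2ac·covariance of D and U + 2bc·covariance of A and U, with a = -8, b = -3.43, c = -7.
= 2758.4 + 635.3046 + 2597 + 384.16 + (-1769.6) + (-1776.74)
= 2828.5246.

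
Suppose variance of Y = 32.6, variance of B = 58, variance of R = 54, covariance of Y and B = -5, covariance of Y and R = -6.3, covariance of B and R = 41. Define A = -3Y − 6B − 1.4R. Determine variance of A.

variance of A = 2943.12

variance of A = a²·variance of Y + b²·variance of B + c²·variance of R + 2ab·covariance of Y and B + 2ac·covariance of Y and R + 2bc·covariance of B and R, with a = -3, b = -6, c = -1.4.
= 293.4 + 2088 + 105.84 + (-180) + (-52.92) + 688.8
= 2943.12.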